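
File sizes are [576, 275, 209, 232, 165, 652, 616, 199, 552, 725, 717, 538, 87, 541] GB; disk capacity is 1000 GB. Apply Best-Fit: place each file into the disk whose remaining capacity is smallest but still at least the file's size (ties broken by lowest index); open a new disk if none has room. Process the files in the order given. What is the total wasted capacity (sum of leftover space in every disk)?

2916

Put 576 GB in disk 1; 424 GB remain.
Put 275 GB in disk 1; 149 GB remain.
Put 209 GB in disk 2; 791 GB remain.
Put 232 GB in disk 2; 559 GB remain.
Put 165 GB in disk 2; 394 GB remain.
Put 652 GB in disk 3; 348 GB remain.
Put 616 GB in disk 4; 384 GB remain.
Put 199 GB in disk 3; 149 GB remain.
Put 552 GB in disk 5; 448 GB remain.
Put 725 GB in disk 6; 275 GB remain.
Put 717 GB in disk 7; 283 GB remain.
Put 538 GB in disk 8; 462 GB remain.
Put 87 GB in disk 1; 62 GB remain.
Put 541 GB in disk 9; 459 GB remain.
9 disks × 1000 GB = 9000 GB; used 6084 GB; unused 2916 GB.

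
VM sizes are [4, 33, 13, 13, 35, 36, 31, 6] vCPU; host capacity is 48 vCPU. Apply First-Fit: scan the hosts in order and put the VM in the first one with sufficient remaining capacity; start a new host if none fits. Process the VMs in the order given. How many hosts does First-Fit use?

5

4 vCPU → host 1 (remaining 44 vCPU)
33 vCPU → host 1 (remaining 11 vCPU)
13 vCPU → host 2 (remaining 35 vCPU)
13 vCPU → host 2 (remaining 22 vCPU)
35 vCPU → host 3 (remaining 13 vCPU)
36 vCPU → host 4 (remaining 12 vCPU)
31 vCPU → host 5 (remaining 17 vCPU)
6 vCPU → host 1 (remaining 5 vCPU)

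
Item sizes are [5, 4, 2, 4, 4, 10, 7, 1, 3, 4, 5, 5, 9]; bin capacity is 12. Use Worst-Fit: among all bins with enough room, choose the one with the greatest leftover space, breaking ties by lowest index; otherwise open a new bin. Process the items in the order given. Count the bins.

6 bins

bin 1: place 5, 7 left
bin 1: place 4, 3 left
bin 1: place 2, 1 left
bin 2: place 4, 8 left
bin 2: place 4, 4 left
bin 3: place 10, 2 left
bin 4: place 7, 5 left
bin 4: place 1, 4 left
bin 2: place 3, 1 left
bin 4: place 4, 0 left
bin 5: place 5, 7 left
bin 5: place 5, 2 left
bin 6: place 9, 3 left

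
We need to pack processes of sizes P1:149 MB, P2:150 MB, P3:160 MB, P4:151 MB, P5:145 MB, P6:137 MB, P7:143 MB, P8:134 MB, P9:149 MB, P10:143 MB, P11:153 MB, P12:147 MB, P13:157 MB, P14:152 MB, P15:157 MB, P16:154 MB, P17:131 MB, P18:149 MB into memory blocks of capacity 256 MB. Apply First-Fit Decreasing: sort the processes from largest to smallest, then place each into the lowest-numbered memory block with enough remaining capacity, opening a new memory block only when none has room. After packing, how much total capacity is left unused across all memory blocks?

Sorted descending: 160, 157, 157, 154, 153, 152, 151, 150, 149, 149, 149, 147, 145, 143, 143, 137, 134, 131.
160 MB → memory block 1 (remaining 96 MB)
157 MB → memory block 2 (remaining 99 MB)
157 MB → memory block 3 (remaining 99 MB)
154 MB → memory block 4 (remaining 102 MB)
153 MB → memory block 5 (remaining 103 MB)
152 MB → memory block 6 (remaining 104 MB)
151 MB → memory block 7 (remaining 105 MB)
150 MB → memory block 8 (remaining 106 MB)
149 MB → memory block 9 (remaining 107 MB)
149 MB → memory block 10 (remaining 107 MB)
149 MB → memory block 11 (remaining 107 MB)
147 MB → memory block 12 (remaining 109 MB)
145 MB → memory block 13 (remaining 111 MB)
143 MB → memory block 14 (remaining 113 MB)
143 MB → memory block 15 (remaining 113 MB)
137 MB → memory block 16 (remaining 119 MB)
134 MB → memory block 17 (remaining 122 MB)
131 MB → memory block 18 (remaining 125 MB)
18 memory blocks × 256 MB = 4608 MB; used 2661 MB; unused 1947 MB.

1947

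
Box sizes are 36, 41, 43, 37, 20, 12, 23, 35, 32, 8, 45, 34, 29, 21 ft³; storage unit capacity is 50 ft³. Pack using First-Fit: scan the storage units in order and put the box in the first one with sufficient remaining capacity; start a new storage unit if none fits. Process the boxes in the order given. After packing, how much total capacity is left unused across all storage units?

Put 36 ft³ in storage unit 1; 14 ft³ remain.
Put 41 ft³ in storage unit 2; 9 ft³ remain.
Put 43 ft³ in storage unit 3; 7 ft³ remain.
Put 37 ft³ in storage unit 4; 13 ft³ remain.
Put 20 ft³ in storage unit 5; 30 ft³ remain.
Put 12 ft³ in storage unit 1; 2 ft³ remain.
Put 23 ft³ in storage unit 5; 7 ft³ remain.
Put 35 ft³ in storage unit 6; 15 ft³ remain.
Put 32 ft³ in storage unit 7; 18 ft³ remain.
Put 8 ft³ in storage unit 2; 1 ft³ remain.
Put 45 ft³ in storage unit 8; 5 ft³ remain.
Put 34 ft³ in storage unit 9; 16 ft³ remain.
Put 29 ft³ in storage unit 10; 21 ft³ remain.
Put 21 ft³ in storage unit 10; 0 ft³ remain.
10 storage units × 50 ft³ = 500 ft³; used 416 ft³; unused 84 ft³.

84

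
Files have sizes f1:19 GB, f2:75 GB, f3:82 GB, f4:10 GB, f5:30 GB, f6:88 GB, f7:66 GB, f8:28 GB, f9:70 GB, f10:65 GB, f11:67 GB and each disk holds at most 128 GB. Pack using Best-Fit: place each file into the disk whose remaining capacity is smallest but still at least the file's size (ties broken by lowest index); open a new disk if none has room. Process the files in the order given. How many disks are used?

7

disk 1: place f1 (19 GB), 109 GB left
disk 1: place f2 (75 GB), 34 GB left
disk 2: place f3 (82 GB), 46 GB left
disk 1: place f4 (10 GB), 24 GB left
disk 2: place f5 (30 GB), 16 GB left
disk 3: place f6 (88 GB), 40 GB left
disk 4: place f7 (66 GB), 62 GB left
disk 3: place f8 (28 GB), 12 GB left
disk 5: place f9 (70 GB), 58 GB left
disk 6: place f10 (65 GB), 63 GB left
disk 7: place f11 (67 GB), 61 GB left
Final disks: [19,75,10] [82,30] [88,28] [66] [70] [65] [67].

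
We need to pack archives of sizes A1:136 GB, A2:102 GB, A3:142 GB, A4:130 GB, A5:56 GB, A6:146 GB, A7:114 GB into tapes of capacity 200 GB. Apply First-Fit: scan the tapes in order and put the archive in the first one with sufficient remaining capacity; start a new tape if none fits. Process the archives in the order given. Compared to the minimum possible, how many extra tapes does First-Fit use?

First-Fit: [136,56] [102] [142] [130] [146] [114] → 6 tapes.
6 archives exceed 100 GB (half the capacity), and no two of those can share a tape, so at least 6 tapes are needed.
So 6 is already optimal.

0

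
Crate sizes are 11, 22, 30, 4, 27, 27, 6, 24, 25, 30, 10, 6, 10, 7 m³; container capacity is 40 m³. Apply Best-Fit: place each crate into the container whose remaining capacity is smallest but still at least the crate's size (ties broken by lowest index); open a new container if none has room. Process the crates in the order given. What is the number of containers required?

7

11 m³ → container 1 (remaining 29 m³)
22 m³ → container 1 (remaining 7 m³)
30 m³ → container 2 (remaining 10 m³)
4 m³ → container 1 (remaining 3 m³)
27 m³ → container 3 (remaining 13 m³)
27 m³ → container 4 (remaining 13 m³)
6 m³ → container 2 (remaining 4 m³)
24 m³ → container 5 (remaining 16 m³)
25 m³ → container 6 (remaining 15 m³)
30 m³ → container 7 (remaining 10 m³)
10 m³ → container 7 (remaining 0 m³)
6 m³ → container 3 (remaining 7 m³)
10 m³ → container 4 (remaining 3 m³)
7 m³ → container 3 (remaining 0 m³)
Final containers: [11,22,4] [30,6] [27,6,7] [27,10] [24] [25] [30,10].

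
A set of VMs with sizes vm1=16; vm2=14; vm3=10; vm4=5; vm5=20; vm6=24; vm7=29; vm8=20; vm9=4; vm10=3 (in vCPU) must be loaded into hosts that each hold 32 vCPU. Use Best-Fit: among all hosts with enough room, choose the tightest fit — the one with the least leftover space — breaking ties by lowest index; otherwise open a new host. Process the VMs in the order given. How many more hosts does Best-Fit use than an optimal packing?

Best-Fit: [16,14] [10,5] [20] [24,4] [29,3] [20] → 6 hosts.
Total size 145 vCPU; any packing needs at least ⌈145/32⌉ = 5 hosts.
An optimal packing achieves that bound: [29,3] [24,5] [20,10] [20,4] [16,14] → 5 hosts.
Excess: 6 − 5 = 1.

1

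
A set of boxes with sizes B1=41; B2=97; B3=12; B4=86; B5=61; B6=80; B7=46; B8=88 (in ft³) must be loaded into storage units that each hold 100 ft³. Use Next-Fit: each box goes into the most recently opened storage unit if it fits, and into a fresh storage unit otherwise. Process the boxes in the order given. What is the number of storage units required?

Put B1 (41 ft³) in storage unit 1; 59 ft³ remain.
Put B2 (97 ft³) in storage unit 2; 3 ft³ remain.
Put B3 (12 ft³) in storage unit 3; 88 ft³ remain.
Put B4 (86 ft³) in storage unit 3; 2 ft³ remain.
Put B5 (61 ft³) in storage unit 4; 39 ft³ remain.
Put B6 (80 ft³) in storage unit 5; 20 ft³ remain.
Put B7 (46 ft³) in storage unit 6; 54 ft³ remain.
Put B8 (88 ft³) in storage unit 7; 12 ft³ remain.

7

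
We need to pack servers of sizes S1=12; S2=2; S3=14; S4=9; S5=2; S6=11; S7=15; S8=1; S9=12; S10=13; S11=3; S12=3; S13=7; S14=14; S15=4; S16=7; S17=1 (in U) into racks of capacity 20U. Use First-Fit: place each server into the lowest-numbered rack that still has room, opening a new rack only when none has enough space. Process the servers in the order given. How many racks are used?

S1 (12U) → rack 1 (remaining 8U)
S2 (2U) → rack 1 (remaining 6U)
S3 (14U) → rack 2 (remaining 6U)
S4 (9U) → rack 3 (remaining 11U)
S5 (2U) → rack 1 (remaining 4U)
S6 (11U) → rack 3 (remaining 0U)
S7 (15U) → rack 4 (remaining 5U)
S8 (1U) → rack 1 (remaining 3U)
S9 (12U) → rack 5 (remaining 8U)
S10 (13U) → rack 6 (remaining 7U)
S11 (3U) → rack 1 (remaining 0U)
S12 (3U) → rack 2 (remaining 3U)
S13 (7U) → rack 5 (remaining 1U)
S14 (14U) → rack 7 (remaining 6U)
S15 (4U) → rack 4 (remaining 1U)
S16 (7U) → rack 6 (remaining 0U)
S17 (1U) → rack 2 (remaining 2U)

7 racks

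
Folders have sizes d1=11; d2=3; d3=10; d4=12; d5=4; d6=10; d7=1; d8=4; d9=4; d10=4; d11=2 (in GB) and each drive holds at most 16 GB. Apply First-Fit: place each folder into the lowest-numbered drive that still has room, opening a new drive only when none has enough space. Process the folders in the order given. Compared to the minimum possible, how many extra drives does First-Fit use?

0

First-Fit: [11,3,1] [10,4,2] [12,4] [10,4] [4] → 5 drives.
Total size 65 GB; any packing needs at least ⌈65/16⌉ = 5 drives.
So 5 is already optimal.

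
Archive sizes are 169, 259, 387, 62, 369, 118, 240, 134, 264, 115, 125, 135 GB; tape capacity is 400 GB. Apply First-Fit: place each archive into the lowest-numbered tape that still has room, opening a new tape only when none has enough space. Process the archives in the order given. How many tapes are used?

tape 1: place 169 GB, 231 GB left
tape 2: place 259 GB, 141 GB left
tape 3: place 387 GB, 13 GB left
tape 1: place 62 GB, 169 GB left
tape 4: place 369 GB, 31 GB left
tape 1: place 118 GB, 51 GB left
tape 5: place 240 GB, 160 GB left
tape 2: place 134 GB, 7 GB left
tape 6: place 264 GB, 136 GB left
tape 5: place 115 GB, 45 GB left
tape 6: place 125 GB, 11 GB left
tape 7: place 135 GB, 265 GB left

7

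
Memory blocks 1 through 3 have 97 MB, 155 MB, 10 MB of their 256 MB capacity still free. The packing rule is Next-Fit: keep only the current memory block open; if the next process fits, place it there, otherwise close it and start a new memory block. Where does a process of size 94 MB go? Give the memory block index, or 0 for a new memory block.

0

Next-Fit only looks at memory block 3, which has 10 MB free.
94 MB does not fit, so a new memory block is opened.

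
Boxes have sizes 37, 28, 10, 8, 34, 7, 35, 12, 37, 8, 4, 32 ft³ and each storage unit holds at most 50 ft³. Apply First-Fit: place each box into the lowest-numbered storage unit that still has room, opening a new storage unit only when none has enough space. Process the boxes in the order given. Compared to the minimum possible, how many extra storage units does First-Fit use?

First-Fit: [37,10] [28,8,7,4] [34,12] [35,8] [37] [32] → 6 storage units.
Total size 252 ft³; any packing needs at least ⌈252/50⌉ = 6 storage units.
So 6 is already optimal.

0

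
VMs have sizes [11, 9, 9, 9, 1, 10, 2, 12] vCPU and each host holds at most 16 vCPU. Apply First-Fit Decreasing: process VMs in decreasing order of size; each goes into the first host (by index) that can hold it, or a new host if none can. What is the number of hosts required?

6

Sorted descending: 12, 11, 10, 9, 9, 9, 2, 1.
host 1: place 12 vCPU, 4 vCPU left
host 2: place 11 vCPU, 5 vCPU left
host 3: place 10 vCPU, 6 vCPU left
host 4: place 9 vCPU, 7 vCPU left
host 5: place 9 vCPU, 7 vCPU left
host 6: place 9 vCPU, 7 vCPU left
host 1: place 2 vCPU, 2 vCPU left
host 1: place 1 vCPU, 1 vCPU left
Final hosts: [12,2,1] [11] [10] [9] [9] [9].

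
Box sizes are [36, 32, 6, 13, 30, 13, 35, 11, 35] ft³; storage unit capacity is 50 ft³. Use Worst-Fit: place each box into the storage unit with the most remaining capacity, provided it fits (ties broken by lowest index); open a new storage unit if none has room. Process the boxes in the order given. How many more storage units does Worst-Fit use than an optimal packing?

0

Worst-Fit: [36,13] [32,6] [30,13] [35,11] [35] → 5 storage units.
Total size 211 ft³; any packing needs at least ⌈211/50⌉ = 5 storage units.
So 5 is already optimal.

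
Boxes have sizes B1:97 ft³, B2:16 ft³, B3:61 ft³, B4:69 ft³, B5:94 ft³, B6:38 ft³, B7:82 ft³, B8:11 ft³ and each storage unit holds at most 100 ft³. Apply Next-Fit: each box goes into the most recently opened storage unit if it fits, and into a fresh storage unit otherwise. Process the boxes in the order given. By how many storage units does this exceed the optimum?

1

Next-Fit: [97] [16,61] [69] [94] [38] [82,11] → 6 storage units.
Total size 468 ft³; any packing needs at least ⌈468/100⌉ = 5 storage units.
An optimal packing achieves that bound: [97] [94] [82,16] [69,11] [61,38] → 5 storage units.
Excess: 6 − 5 = 1.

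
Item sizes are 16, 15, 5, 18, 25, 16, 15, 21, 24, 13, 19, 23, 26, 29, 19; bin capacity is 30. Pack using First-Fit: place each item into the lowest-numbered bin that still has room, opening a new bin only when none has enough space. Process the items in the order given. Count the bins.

16 → bin 1 (remaining 14)
15 → bin 2 (remaining 15)
5 → bin 1 (remaining 9)
18 → bin 3 (remaining 12)
25 → bin 4 (remaining 5)
16 → bin 5 (remaining 14)
15 → bin 2 (remaining 0)
21 → bin 6 (remaining 9)
24 → bin 7 (remaining 6)
13 → bin 5 (remaining 1)
19 → bin 8 (remaining 11)
23 → bin 9 (remaining 7)
26 → bin 10 (remaining 4)
29 → bin 11 (remaining 1)
19 → bin 12 (remaining 11)

12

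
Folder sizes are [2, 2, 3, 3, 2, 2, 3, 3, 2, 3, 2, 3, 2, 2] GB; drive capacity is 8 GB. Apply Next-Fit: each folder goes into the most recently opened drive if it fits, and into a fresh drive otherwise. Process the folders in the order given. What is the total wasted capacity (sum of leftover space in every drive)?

6

Put 2 GB in drive 1; 6 GB remain.
Put 2 GB in drive 1; 4 GB remain.
Put 3 GB in drive 1; 1 GB remain.
Put 3 GB in drive 2; 5 GB remain.
Put 2 GB in drive 2; 3 GB remain.
Put 2 GB in drive 2; 1 GB remain.
Put 3 GB in drive 3; 5 GB remain.
Put 3 GB in drive 3; 2 GB remain.
Put 2 GB in drive 3; 0 GB remain.
Put 3 GB in drive 4; 5 GB remain.
Put 2 GB in drive 4; 3 GB remain.
Put 3 GB in drive 4; 0 GB remain.
Put 2 GB in drive 5; 6 GB remain.
Put 2 GB in drive 5; 4 GB remain.
5 drives × 8 GB = 40 GB; used 34 GB; unused 6 GB.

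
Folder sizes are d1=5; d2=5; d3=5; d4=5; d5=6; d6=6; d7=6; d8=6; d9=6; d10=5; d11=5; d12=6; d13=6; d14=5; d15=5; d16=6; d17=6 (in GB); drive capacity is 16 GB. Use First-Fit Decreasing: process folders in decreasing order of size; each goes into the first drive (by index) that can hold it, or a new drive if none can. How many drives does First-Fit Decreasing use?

7

Sorted descending: 6, 6, 6, 6, 6, 6, 6, 6, 6, 5, 5, 5, 5, 5, 5, 5, 5.
drive 1: place 6 GB, 10 GB left
drive 1: place 6 GB, 4 GB left
drive 2: place 6 GB, 10 GB left
drive 2: place 6 GB, 4 GB left
drive 3: place 6 GB, 10 GB left
drive 3: place 6 GB, 4 GB left
drive 4: place 6 GB, 10 GB left
drive 4: place 6 GB, 4 GB left
drive 5: place 6 GB, 10 GB left
drive 5: place 5 GB, 5 GB left
drive 5: place 5 GB, 0 GB left
drive 6: place 5 GB, 11 GB left
drive 6: place 5 GB, 6 GB left
drive 6: place 5 GB, 1 GB left
drive 7: place 5 GB, 11 GB left
drive 7: place 5 GB, 6 GB left
drive 7: place 5 GB, 1 GB left
Final drives: [6,6] [6,6] [6,6] [6,6] [6,5,5] [5,5,5] [5,5,5].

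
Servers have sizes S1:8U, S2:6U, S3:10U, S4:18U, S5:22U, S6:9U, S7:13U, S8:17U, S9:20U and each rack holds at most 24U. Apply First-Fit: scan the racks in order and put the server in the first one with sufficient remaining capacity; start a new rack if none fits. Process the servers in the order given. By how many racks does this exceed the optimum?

0

First-Fit: [8,6,10] [18] [22] [9,13] [17] [20] → 6 racks.
Total size 123U; any packing needs at least ⌈123/24⌉ = 6 racks.
So 6 is already optimal.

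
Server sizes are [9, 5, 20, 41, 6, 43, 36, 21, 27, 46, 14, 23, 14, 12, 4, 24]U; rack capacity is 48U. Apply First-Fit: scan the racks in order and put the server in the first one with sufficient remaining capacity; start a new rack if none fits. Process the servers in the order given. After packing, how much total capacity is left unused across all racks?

Put 9U in rack 1; 39U remain.
Put 5U in rack 1; 34U remain.
Put 20U in rack 1; 14U remain.
Put 41U in rack 2; 7U remain.
Put 6U in rack 1; 8U remain.
Put 43U in rack 3; 5U remain.
Put 36U in rack 4; 12U remain.
Put 21U in rack 5; 27U remain.
Put 27U in rack 5; 0U remain.
Put 46U in rack 6; 2U remain.
Put 14U in rack 7; 34U remain.
Put 23U in rack 7; 11U remain.
Put 14U in rack 8; 34U remain.
Put 12U in rack 4; 0U remain.
Put 4U in rack 1; 4U remain.
Put 24U in rack 8; 10U remain.
8 racks × 48U = 384U; used 345U; unused 39U.

39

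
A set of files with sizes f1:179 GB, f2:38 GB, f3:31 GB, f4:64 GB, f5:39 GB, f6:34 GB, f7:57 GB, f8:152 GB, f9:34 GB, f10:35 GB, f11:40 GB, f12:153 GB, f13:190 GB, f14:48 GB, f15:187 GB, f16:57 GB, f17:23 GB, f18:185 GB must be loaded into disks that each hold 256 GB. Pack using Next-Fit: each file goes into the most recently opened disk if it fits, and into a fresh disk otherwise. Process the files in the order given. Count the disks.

7

Put f1 (179 GB) in disk 1; 77 GB remain.
Put f2 (38 GB) in disk 1; 39 GB remain.
Put f3 (31 GB) in disk 1; 8 GB remain.
Put f4 (64 GB) in disk 2; 192 GB remain.
Put f5 (39 GB) in disk 2; 153 GB remain.
Put f6 (34 GB) in disk 2; 119 GB remain.
Put f7 (57 GB) in disk 2; 62 GB remain.
Put f8 (152 GB) in disk 3; 104 GB remain.
Put f9 (34 GB) in disk 3; 70 GB remain.
Put f10 (35 GB) in disk 3; 35 GB remain.
Put f11 (40 GB) in disk 4; 216 GB remain.
Put f12 (153 GB) in disk 4; 63 GB remain.
Put f13 (190 GB) in disk 5; 66 GB remain.
Put f14 (48 GB) in disk 5; 18 GB remain.
Put f15 (187 GB) in disk 6; 69 GB remain.
Put f16 (57 GB) in disk 6; 12 GB remain.
Put f17 (23 GB) in disk 7; 233 GB remain.
Put f18 (185 GB) in disk 7; 48 GB remain.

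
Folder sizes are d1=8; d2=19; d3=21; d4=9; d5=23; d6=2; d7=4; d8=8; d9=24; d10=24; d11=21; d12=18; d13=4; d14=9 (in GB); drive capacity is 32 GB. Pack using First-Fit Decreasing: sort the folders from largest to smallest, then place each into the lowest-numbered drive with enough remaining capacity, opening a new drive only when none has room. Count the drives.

7 drives

Sorted descending: 24, 24, 23, 21, 21, 19, 18, 9, 9, 8, 8, 4, 4, 2.
Put 24 GB in drive 1; 8 GB remain.
Put 24 GB in drive 2; 8 GB remain.
Put 23 GB in drive 3; 9 GB remain.
Put 21 GB in drive 4; 11 GB remain.
Put 21 GB in drive 5; 11 GB remain.
Put 19 GB in drive 6; 13 GB remain.
Put 18 GB in drive 7; 14 GB remain.
Put 9 GB in drive 3; 0 GB remain.
Put 9 GB in drive 4; 2 GB remain.
Put 8 GB in drive 1; 0 GB remain.
Put 8 GB in drive 2; 0 GB remain.
Put 4 GB in drive 5; 7 GB remain.
Put 4 GB in drive 5; 3 GB remain.
Put 2 GB in drive 4; 0 GB remain.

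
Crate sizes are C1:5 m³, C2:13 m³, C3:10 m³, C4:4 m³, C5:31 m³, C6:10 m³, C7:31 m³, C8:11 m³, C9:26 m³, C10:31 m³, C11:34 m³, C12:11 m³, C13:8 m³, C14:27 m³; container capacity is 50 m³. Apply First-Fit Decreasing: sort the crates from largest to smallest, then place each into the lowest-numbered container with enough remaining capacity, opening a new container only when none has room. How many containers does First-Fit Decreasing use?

Sorted descending: 34, 31, 31, 31, 27, 26, 13, 11, 11, 10, 10, 8, 5, 4.
container 1: place 34 m³, 16 m³ left
container 2: place 31 m³, 19 m³ left
container 3: place 31 m³, 19 m³ left
container 4: place 31 m³, 19 m³ left
container 5: place 27 m³, 23 m³ left
container 6: place 26 m³, 24 m³ left
container 1: place 13 m³, 3 m³ left
container 2: place 11 m³, 8 m³ left
container 3: place 11 m³, 8 m³ left
container 4: place 10 m³, 9 m³ left
container 5: place 10 m³, 13 m³ left
container 2: place 8 m³, 0 m³ left
container 3: place 5 m³, 3 m³ left
container 4: place 4 m³, 5 m³ left

6 containers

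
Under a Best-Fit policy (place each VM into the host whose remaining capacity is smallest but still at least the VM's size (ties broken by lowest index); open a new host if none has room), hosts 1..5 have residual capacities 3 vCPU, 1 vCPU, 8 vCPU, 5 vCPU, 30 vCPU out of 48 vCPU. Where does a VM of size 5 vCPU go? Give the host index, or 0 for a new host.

Hosts with room: host 3 (8 vCPU), host 4 (5 vCPU), host 5 (30 vCPU).
Tightest fit is host 4 with 5 vCPU free.

4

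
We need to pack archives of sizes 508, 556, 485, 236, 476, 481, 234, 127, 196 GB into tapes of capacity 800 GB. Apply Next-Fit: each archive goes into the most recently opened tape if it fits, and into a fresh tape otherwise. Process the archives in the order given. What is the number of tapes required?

508 GB → tape 1 (remaining 292 GB)
556 GB → tape 2 (remaining 244 GB)
485 GB → tape 3 (remaining 315 GB)
236 GB → tape 3 (remaining 79 GB)
476 GB → tape 4 (remaining 324 GB)
481 GB → tape 5 (remaining 319 GB)
234 GB → tape 5 (remaining 85 GB)
127 GB → tape 6 (remaining 673 GB)
196 GB → tape 6 (remaining 477 GB)

6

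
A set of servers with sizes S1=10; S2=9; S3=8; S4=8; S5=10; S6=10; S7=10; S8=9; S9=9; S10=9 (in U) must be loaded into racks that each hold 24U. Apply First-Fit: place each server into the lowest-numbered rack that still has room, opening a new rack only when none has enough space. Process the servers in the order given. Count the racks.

5 racks

S1 (10U) → rack 1 (remaining 14U)
S2 (9U) → rack 1 (remaining 5U)
S3 (8U) → rack 2 (remaining 16U)
S4 (8U) → rack 2 (remaining 8U)
S5 (10U) → rack 3 (remaining 14U)
S6 (10U) → rack 3 (remaining 4U)
S7 (10U) → rack 4 (remaining 14U)
S8 (9U) → rack 4 (remaining 5U)
S9 (9U) → rack 5 (remaining 15U)
S10 (9U) → rack 5 (remaining 6U)
Final racks: [10,9] [8,8] [10,10] [10,9] [9,9].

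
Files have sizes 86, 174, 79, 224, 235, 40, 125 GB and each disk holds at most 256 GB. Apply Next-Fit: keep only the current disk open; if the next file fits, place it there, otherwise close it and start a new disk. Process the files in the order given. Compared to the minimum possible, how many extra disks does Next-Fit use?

1

Next-Fit: [86] [174,79] [224] [235] [40,125] → 5 disks.
Total size 963 GB; any packing needs at least ⌈963/256⌉ = 4 disks.
An optimal packing achieves that bound: [235] [224] [174,79] [125,86,40] → 4 disks.
Excess: 5 − 4 = 1.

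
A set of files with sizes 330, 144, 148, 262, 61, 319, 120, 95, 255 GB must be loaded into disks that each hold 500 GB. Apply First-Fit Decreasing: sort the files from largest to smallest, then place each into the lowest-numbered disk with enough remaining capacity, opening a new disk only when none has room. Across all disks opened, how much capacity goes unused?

266

Sorted descending: 330, 319, 262, 255, 148, 144, 120, 95, 61.
disk 1: place 330 GB, 170 GB left
disk 2: place 319 GB, 181 GB left
disk 3: place 262 GB, 238 GB left
disk 4: place 255 GB, 245 GB left
disk 1: place 148 GB, 22 GB left
disk 2: place 144 GB, 37 GB left
disk 3: place 120 GB, 118 GB left
disk 3: place 95 GB, 23 GB left
disk 4: place 61 GB, 184 GB left
4 disks × 500 GB = 2000 GB; used 1734 GB; unused 266 GB.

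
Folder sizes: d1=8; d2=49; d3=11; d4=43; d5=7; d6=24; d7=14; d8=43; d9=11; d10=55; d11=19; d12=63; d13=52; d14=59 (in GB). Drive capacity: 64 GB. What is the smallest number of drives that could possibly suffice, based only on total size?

Total size = 8 + 49 + 11 + 43 + 7 + 24 + 14 + 43 + 11 + 55 + 19 + 63 + 52 + 59 = 458 GB.
⌈458 / 64⌉ = 8.

8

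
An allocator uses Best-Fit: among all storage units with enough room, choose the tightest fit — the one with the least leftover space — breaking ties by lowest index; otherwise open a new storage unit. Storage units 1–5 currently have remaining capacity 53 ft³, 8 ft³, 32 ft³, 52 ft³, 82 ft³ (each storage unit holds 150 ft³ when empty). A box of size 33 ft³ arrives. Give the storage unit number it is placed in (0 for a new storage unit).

Storage units with room: storage unit 1 (53 ft³), storage unit 4 (52 ft³), storage unit 5 (82 ft³).
Tightest fit is storage unit 4 with 52 ft³ free.

4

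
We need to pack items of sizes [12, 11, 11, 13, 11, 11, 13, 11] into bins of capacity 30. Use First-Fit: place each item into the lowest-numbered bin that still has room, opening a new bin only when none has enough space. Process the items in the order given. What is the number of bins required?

12 → bin 1 (remaining 18)
11 → bin 1 (remaining 7)
11 → bin 2 (remaining 19)
13 → bin 2 (remaining 6)
11 → bin 3 (remaining 19)
11 → bin 3 (remaining 8)
13 → bin 4 (remaining 17)
11 → bin 4 (remaining 6)
Final bins: [12,11] [11,13] [11,11] [13,11].

4 bins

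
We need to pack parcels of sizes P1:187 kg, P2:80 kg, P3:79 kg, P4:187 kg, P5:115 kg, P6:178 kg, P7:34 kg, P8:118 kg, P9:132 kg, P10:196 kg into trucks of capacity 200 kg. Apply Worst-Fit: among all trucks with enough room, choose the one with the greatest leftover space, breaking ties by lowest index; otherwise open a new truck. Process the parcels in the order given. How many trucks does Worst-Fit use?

8

Put P1 (187 kg) in truck 1; 13 kg remain.
Put P2 (80 kg) in truck 2; 120 kg remain.
Put P3 (79 kg) in truck 2; 41 kg remain.
Put P4 (187 kg) in truck 3; 13 kg remain.
Put P5 (115 kg) in truck 4; 85 kg remain.
Put P6 (178 kg) in truck 5; 22 kg remain.
Put P7 (34 kg) in truck 4; 51 kg remain.
Put P8 (118 kg) in truck 6; 82 kg remain.
Put P9 (132 kg) in truck 7; 68 kg remain.
Put P10 (196 kg) in truck 8; 4 kg remain.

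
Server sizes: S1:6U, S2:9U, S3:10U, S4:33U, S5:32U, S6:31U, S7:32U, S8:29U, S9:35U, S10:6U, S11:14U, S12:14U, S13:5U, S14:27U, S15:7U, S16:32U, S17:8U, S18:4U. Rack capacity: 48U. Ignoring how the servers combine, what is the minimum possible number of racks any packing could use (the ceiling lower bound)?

Total size = 6 + 9 + 10 + 33 + 32 + 31 + 32 + 29 + 35 + 6 + 14 + 14 + 5 + 27 + 7 + 32 + 8 + 4 = 334U.
⌈334 / 48⌉ = 7.

7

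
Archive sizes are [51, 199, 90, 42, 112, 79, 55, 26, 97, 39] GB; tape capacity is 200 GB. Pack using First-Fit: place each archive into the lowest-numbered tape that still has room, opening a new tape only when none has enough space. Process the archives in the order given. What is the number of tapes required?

Put 51 GB in tape 1; 149 GB remain.
Put 199 GB in tape 2; 1 GB remain.
Put 90 GB in tape 1; 59 GB remain.
Put 42 GB in tape 1; 17 GB remain.
Put 112 GB in tape 3; 88 GB remain.
Put 79 GB in tape 3; 9 GB remain.
Put 55 GB in tape 4; 145 GB remain.
Put 26 GB in tape 4; 119 GB remain.
Put 97 GB in tape 4; 22 GB remain.
Put 39 GB in tape 5; 161 GB remain.

5 tapes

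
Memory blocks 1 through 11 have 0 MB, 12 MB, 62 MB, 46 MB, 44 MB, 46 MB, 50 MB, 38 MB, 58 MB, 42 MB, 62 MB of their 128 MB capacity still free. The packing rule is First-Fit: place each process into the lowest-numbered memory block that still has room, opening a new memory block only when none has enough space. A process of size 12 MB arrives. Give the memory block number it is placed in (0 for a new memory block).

2

Memory blocks with room: memory block 2 (12 MB), memory block 3 (62 MB), memory block 4 (46 MB), memory block 5 (44 MB), memory block 6 (46 MB), memory block 7 (50 MB), memory block 8 (38 MB), memory block 9 (58 MB), memory block 10 (42 MB), memory block 11 (62 MB).
The first with room is memory block 2.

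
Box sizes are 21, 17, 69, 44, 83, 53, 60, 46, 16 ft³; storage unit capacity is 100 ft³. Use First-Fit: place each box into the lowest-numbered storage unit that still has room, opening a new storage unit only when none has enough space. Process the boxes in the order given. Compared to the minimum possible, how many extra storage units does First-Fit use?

First-Fit: [21,17,44,16] [69] [83] [53,46] [60] → 5 storage units.
Total size 409 ft³; any packing needs at least ⌈409/100⌉ = 5 storage units.
So 5 is already optimal.

0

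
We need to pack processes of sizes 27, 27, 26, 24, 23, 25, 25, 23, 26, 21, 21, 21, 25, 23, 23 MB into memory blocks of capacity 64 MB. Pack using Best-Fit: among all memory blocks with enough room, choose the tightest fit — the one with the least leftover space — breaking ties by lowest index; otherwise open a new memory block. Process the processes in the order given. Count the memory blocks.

8

27 MB → memory block 1 (remaining 37 MB)
27 MB → memory block 1 (remaining 10 MB)
26 MB → memory block 2 (remaining 38 MB)
24 MB → memory block 2 (remaining 14 MB)
23 MB → memory block 3 (remaining 41 MB)
25 MB → memory block 3 (remaining 16 MB)
25 MB → memory block 4 (remaining 39 MB)
23 MB → memory block 4 (remaining 16 MB)
26 MB → memory block 5 (remaining 38 MB)
21 MB → memory block 5 (remaining 17 MB)
21 MB → memory block 6 (remaining 43 MB)
21 MB → memory block 6 (remaining 22 MB)
25 MB → memory block 7 (remaining 39 MB)
23 MB → memory block 7 (remaining 16 MB)
23 MB → memory block 8 (remaining 41 MB)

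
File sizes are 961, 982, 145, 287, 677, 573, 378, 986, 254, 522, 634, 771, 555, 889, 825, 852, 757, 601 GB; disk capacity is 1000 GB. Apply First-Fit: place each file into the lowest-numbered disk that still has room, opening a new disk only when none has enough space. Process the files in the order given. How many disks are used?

15

Put 961 GB in disk 1; 39 GB remain.
Put 982 GB in disk 2; 18 GB remain.
Put 145 GB in disk 3; 855 GB remain.
Put 287 GB in disk 3; 568 GB remain.
Put 677 GB in disk 4; 323 GB remain.
Put 573 GB in disk 5; 427 GB remain.
Put 378 GB in disk 3; 190 GB remain.
Put 986 GB in disk 6; 14 GB remain.
Put 254 GB in disk 4; 69 GB remain.
Put 522 GB in disk 7; 478 GB remain.
Put 634 GB in disk 8; 366 GB remain.
Put 771 GB in disk 9; 229 GB remain.
Put 555 GB in disk 10; 445 GB remain.
Put 889 GB in disk 11; 111 GB remain.
Put 825 GB in disk 12; 175 GB remain.
Put 852 GB in disk 13; 148 GB remain.
Put 757 GB in disk 14; 243 GB remain.
Put 601 GB in disk 15; 399 GB remain.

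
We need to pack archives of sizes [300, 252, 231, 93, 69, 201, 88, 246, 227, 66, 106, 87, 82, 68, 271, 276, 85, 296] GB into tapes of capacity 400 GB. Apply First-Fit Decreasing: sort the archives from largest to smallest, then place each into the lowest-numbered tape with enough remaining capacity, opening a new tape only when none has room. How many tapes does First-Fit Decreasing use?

Sorted descending: 300, 296, 276, 271, 252, 246, 231, 227, 201, 106, 93, 88, 87, 85, 82, 69, 68, 66.
300 GB → tape 1 (remaining 100 GB)
296 GB → tape 2 (remaining 104 GB)
276 GB → tape 3 (remaining 124 GB)
271 GB → tape 4 (remaining 129 GB)
252 GB → tape 5 (remaining 148 GB)
246 GB → tape 6 (remaining 154 GB)
231 GB → tape 7 (remaining 169 GB)
227 GB → tape 8 (remaining 173 GB)
201 GB → tape 9 (remaining 199 GB)
106 GB → tape 3 (remaining 18 GB)
93 GB → tape 1 (remaining 7 GB)
88 GB → tape 2 (remaining 16 GB)
87 GB → tape 4 (remaining 42 GB)
85 GB → tape 5 (remaining 63 GB)
82 GB → tape 6 (remaining 72 GB)
69 GB → tape 6 (remaining 3 GB)
68 GB → tape 7 (remaining 101 GB)
66 GB → tape 7 (remaining 35 GB)
Final tapes: [300,93] [296,88] [276,106] [271,87] [252,85] [246,82,69] [231,68,66] [227] [201].

9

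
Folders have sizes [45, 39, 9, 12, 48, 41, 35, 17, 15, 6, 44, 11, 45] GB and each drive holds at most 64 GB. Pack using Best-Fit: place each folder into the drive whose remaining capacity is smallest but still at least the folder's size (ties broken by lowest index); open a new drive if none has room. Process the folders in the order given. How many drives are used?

7

Put 45 GB in drive 1; 19 GB remain.
Put 39 GB in drive 2; 25 GB remain.
Put 9 GB in drive 1; 10 GB remain.
Put 12 GB in drive 2; 13 GB remain.
Put 48 GB in drive 3; 16 GB remain.
Put 41 GB in drive 4; 23 GB remain.
Put 35 GB in drive 5; 29 GB remain.
Put 17 GB in drive 4; 6 GB remain.
Put 15 GB in drive 3; 1 GB remain.
Put 6 GB in drive 4; 0 GB remain.
Put 44 GB in drive 6; 20 GB remain.
Put 11 GB in drive 2; 2 GB remain.
Put 45 GB in drive 7; 19 GB remain.
Final drives: [45,9] [39,12,11] [48,15] [41,17,6] [35] [44] [45].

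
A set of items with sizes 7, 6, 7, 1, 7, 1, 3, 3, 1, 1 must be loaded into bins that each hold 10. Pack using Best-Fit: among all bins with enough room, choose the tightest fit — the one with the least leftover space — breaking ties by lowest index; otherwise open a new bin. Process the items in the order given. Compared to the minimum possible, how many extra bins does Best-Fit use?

Best-Fit: [7,1,1,1] [6,1] [7,3] [7,3] → 4 bins.
Total size 37; any packing needs at least ⌈37/10⌉ = 4 bins.
So 4 is already optimal.

0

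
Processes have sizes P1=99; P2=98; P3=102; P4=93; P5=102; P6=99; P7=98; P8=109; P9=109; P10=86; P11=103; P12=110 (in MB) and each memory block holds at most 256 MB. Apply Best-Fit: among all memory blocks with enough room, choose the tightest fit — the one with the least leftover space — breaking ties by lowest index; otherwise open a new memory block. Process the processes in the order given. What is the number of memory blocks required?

6 memory blocks

memory block 1: place P1 (99 MB), 157 MB left
memory block 1: place P2 (98 MB), 59 MB left
memory block 2: place P3 (102 MB), 154 MB left
memory block 2: place P4 (93 MB), 61 MB left
memory block 3: place P5 (102 MB), 154 MB left
memory block 3: place P6 (99 MB), 55 MB left
memory block 4: place P7 (98 MB), 158 MB left
memory block 4: place P8 (109 MB), 49 MB left
memory block 5: place P9 (109 MB), 147 MB left
memory block 5: place P10 (86 MB), 61 MB left
memory block 6: place P11 (103 MB), 153 MB left
memory block 6: place P12 (110 MB), 43 MB left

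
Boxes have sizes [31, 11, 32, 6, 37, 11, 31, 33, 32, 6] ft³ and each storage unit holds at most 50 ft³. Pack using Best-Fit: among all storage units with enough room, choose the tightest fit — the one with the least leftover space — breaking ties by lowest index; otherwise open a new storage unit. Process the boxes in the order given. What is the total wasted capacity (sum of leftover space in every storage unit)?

70

31 ft³ → storage unit 1 (remaining 19 ft³)
11 ft³ → storage unit 1 (remaining 8 ft³)
32 ft³ → storage unit 2 (remaining 18 ft³)
6 ft³ → storage unit 1 (remaining 2 ft³)
37 ft³ → storage unit 3 (remaining 13 ft³)
11 ft³ → storage unit 3 (remaining 2 ft³)
31 ft³ → storage unit 4 (remaining 19 ft³)
33 ft³ → storage unit 5 (remaining 17 ft³)
32 ft³ → storage unit 6 (remaining 18 ft³)
6 ft³ → storage unit 5 (remaining 11 ft³)
6 storage units × 50 ft³ = 300 ft³; used 230 ft³; unused 70 ft³.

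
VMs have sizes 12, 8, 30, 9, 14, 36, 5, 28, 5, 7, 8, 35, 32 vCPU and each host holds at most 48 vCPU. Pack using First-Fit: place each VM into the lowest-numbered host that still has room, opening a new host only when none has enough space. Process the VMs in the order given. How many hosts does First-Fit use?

host 1: place 12 vCPU, 36 vCPU left
host 1: place 8 vCPU, 28 vCPU left
host 2: place 30 vCPU, 18 vCPU left
host 1: place 9 vCPU, 19 vCPU left
host 1: place 14 vCPU, 5 vCPU left
host 3: place 36 vCPU, 12 vCPU left
host 1: place 5 vCPU, 0 vCPU left
host 4: place 28 vCPU, 20 vCPU left
host 2: place 5 vCPU, 13 vCPU left
host 2: place 7 vCPU, 6 vCPU left
host 3: place 8 vCPU, 4 vCPU left
host 5: place 35 vCPU, 13 vCPU left
host 6: place 32 vCPU, 16 vCPU left

6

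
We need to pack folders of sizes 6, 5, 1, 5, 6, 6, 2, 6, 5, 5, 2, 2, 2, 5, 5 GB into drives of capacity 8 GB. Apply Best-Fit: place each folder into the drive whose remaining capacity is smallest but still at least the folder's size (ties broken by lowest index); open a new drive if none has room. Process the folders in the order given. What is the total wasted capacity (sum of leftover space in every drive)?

Put 6 GB in drive 1; 2 GB remain.
Put 5 GB in drive 2; 3 GB remain.
Put 1 GB in drive 1; 1 GB remain.
Put 5 GB in drive 3; 3 GB remain.
Put 6 GB in drive 4; 2 GB remain.
Put 6 GB in drive 5; 2 GB remain.
Put 2 GB in drive 4; 0 GB remain.
Put 6 GB in drive 6; 2 GB remain.
Put 5 GB in drive 7; 3 GB remain.
Put 5 GB in drive 8; 3 GB remain.
Put 2 GB in drive 5; 0 GB remain.
Put 2 GB in drive 6; 0 GB remain.
Put 2 GB in drive 2; 1 GB remain.
Put 5 GB in drive 9; 3 GB remain.
Put 5 GB in drive 10; 3 GB remain.
10 drives × 8 GB = 80 GB; used 63 GB; unused 17 GB.

17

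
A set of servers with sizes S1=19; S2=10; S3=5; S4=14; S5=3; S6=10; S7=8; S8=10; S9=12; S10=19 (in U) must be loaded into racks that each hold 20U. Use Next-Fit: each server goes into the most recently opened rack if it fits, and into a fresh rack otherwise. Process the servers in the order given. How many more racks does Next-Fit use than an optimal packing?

Next-Fit: [19] [10,5] [14,3] [10,8] [10] [12] [19] → 7 racks.
Total size 110U; any packing needs at least ⌈110/20⌉ = 6 racks.
An optimal packing achieves that bound: [19] [19] [14,5] [12,8] [10,10] [10,3] → 6 racks.
Excess: 7 − 6 = 1.

1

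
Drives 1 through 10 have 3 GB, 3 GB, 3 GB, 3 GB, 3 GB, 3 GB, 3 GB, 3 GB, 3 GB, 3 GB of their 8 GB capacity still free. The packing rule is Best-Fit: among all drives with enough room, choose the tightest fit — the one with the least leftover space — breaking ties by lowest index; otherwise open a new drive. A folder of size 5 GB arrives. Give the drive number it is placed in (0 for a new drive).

0

No drive has ≥ 5 GB free, so a new drive is opened.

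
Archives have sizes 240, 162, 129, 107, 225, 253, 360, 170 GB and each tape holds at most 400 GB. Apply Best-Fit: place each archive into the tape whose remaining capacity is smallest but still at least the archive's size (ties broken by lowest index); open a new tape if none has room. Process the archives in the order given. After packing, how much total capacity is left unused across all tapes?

354

240 GB → tape 1 (remaining 160 GB)
162 GB → tape 2 (remaining 238 GB)
129 GB → tape 1 (remaining 31 GB)
107 GB → tape 2 (remaining 131 GB)
225 GB → tape 3 (remaining 175 GB)
253 GB → tape 4 (remaining 147 GB)
360 GB → tape 5 (remaining 40 GB)
170 GB → tape 3 (remaining 5 GB)
5 tapes × 400 GB = 2000 GB; used 1646 GB; unused 354 GB.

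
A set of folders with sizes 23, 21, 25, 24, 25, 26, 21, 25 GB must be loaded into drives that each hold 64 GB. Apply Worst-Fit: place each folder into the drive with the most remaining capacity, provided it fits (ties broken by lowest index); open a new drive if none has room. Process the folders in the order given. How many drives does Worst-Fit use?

4 drives

23 GB → drive 1 (remaining 41 GB)
21 GB → drive 1 (remaining 20 GB)
25 GB → drive 2 (remaining 39 GB)
24 GB → drive 2 (remaining 15 GB)
25 GB → drive 3 (remaining 39 GB)
26 GB → drive 3 (remaining 13 GB)
21 GB → drive 4 (remaining 43 GB)
25 GB → drive 4 (remaining 18 GB)
Final drives: [23,21] [25,24] [25,26] [21,25].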